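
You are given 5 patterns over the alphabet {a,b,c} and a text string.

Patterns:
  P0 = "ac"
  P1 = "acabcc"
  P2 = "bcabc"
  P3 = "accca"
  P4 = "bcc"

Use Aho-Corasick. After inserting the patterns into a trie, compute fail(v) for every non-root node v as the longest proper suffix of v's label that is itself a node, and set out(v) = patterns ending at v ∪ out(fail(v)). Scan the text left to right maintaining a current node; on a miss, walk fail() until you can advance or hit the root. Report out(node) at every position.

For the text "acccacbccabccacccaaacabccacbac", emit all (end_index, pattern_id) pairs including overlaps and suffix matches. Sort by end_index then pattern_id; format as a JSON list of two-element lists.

Build automaton:
Trie (insert patterns):
  n0 'ε': a→1 b→7
  n1 'a': c→2
  n2 'ac': a→3 c→12  ←P0
  n3 'aca': b→4
  n4 'acab': c→5
  n5 'acabc': c→6
  n6 'acabcc': ·  ←P1
  n7 'b': c→8
  n8 'bc': a→9 c→15
  n9 'bca': b→10
  n10 'bcab': c→11
  n11 'bcabc': ·  ←P2
  n12 'acc': c→13
  n13 'accc': a→14
  n14 'accca': ·  ←P3
  n15 'bcc': ·  ←P4

BFS fail/out derivation:
  fail(1) 'a': from fail(0)=0 chase 'a': 0 ⇒ 0;  out=∅∪out(0)=∅
  fail(7) 'b': from fail(0)=0 chase 'b': 0 ⇒ 0;  out=∅∪out(0)=∅
  fail(2) 'ac': from fail(1)=0 chase 'c': 0 ⇒ 0;  out={0}∪out(0)={0}
  fail(8) 'bc': from fail(7)=0 chase 'c': 0 ⇒ 0;  out=∅∪out(0)=∅
  fail(3) 'aca': from fail(2)=0 chase 'a': 0 ⇒ 1;  out=∅∪out(1)=∅
  fail(9) 'bca': from fail(8)=0 chase 'a': 0 ⇒ 1;  out=∅∪out(1)=∅
  fail(12) 'acc': from fail(2)=0 chase 'c': 0 ⇒ 0;  out=∅∪out(0)=∅
  fail(15) 'bcc': from fail(8)=0 chase 'c': 0 ⇒ 0;  out={4}∪out(0)={4}
  fail(4) 'acab': from fail(3)=1 chase 'b': 1→0 ⇒ 7;  out=∅∪out(7)=∅
  fail(10) 'bcab': from fail(9)=1 chase 'b': 1→0 ⇒ 7;  out=∅∪out(7)=∅
  fail(13) 'accc': from fail(12)=0 chase 'c': 0 ⇒ 0;  out=∅∪out(0)=∅
  fail(5) 'acabc': from fail(4)=7 chase 'c': 7 ⇒ 8;  out=∅∪out(8)=∅
  fail(11) 'bcabc': from fail(10)=7 chase 'c': 7 ⇒ 8;  out={2}∪out(8)={2}
  fail(14) 'accca': from fail(13)=0 chase 'a': 0 ⇒ 1;  out={3}∪out(1)={3}
  fail(6) 'acabcc': from fail(5)=8 chase 'c': 8 ⇒ 15;  out={1}∪out(15)={1,4}

Text stream:
i=0 'a': node 0→1
i=1 'c': node 1→2  ** P0@[0:1]
i=2 'c': node 2→12
i=3 'c': node 12→13
i=4 'a': node 13→14  ** P3@[0:4]
i=5 'c': node 14→2 (fail-walked)  ** P0@[4:5]
i=6 'b': node 2→7 (fail-walked)
i=7 'c': node 7→8
i=8 'c': node 8→15  ** P4@[6:8]
i=9 'a': node 15→1 (fail-walked)
i=10 'b': node 1→7 (fail-walked)
i=11 'c': node 7→8
i=12 'c': node 8→15  ** P4@[10:12]
i=13 'a': node 15→1 (fail-walked)
i=14 'c': node 1→2  ** P0@[13:14]
i=15 'c': node 2→12
i=16 'c': node 12→13
i=17 'a': node 13→14  ** P3@[13:17]
i=18 'a': node 14→1 (fail-walked)
i=19 'a': node 1→1 (fail-walked)
i=20 'c': node 1→2  ** P0@[19:20]
i=21 'a': node 2→3
i=22 'b': node 3→4
i=23 'c': node 4→5
i=24 'c': node 5→6  ** P1@[19:24],P4@[22:24]
i=25 'a': node 6→1 (fail-walked)
i=26 'c': node 1→2  ** P0@[25:26]
i=27 'b': node 2→7 (fail-walked)
i=28 'a': node 7→1 (fail-walked)
i=29 'c': node 1→2  ** P0@[28:29]

All matches (sorted): [[1,0],[4,3],[5,0],[8,4],[12,4],[14,0],[17,3],[20,0],[24,1],[24,4],[26,0],[29,0]]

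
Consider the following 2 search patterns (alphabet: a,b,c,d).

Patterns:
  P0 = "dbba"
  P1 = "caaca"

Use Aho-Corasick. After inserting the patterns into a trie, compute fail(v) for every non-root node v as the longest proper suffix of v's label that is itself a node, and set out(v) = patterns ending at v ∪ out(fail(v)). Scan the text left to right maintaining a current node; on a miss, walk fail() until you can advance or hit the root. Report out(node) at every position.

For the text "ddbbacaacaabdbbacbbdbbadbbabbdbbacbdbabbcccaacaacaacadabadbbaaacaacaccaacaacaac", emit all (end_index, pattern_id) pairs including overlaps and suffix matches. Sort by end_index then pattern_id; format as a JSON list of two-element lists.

Construct AC machine:
Trie (insert patterns):
  0='ε' goto c→5 d→1
  1='d' goto b→2
  2='db' goto b→3
  3='dbb' goto a→4
  4='dbba' goto ·  ←P0
  5='c' goto a→6
  6='ca' goto a→7
  7='caa' goto c→8
  8='caac' goto a→9
  9='caaca' goto ·  ←P1

BFS fail/out derivation:
  n1('d'): parent n0 fail=0; on 'd' 0 → fail=0;  out ∅∪∅=∅
  n5('c'): parent n0 fail=0; on 'c' 0 → fail=0;  out ∅∪∅=∅
  n2('db'): parent n1 fail=0; on 'b' 0 → fail=0;  out ∅∪∅=∅
  n6('ca'): parent n5 fail=0; on 'a' 0 → fail=0;  out ∅∪∅=∅
  n3('dbb'): parent n2 fail=0; on 'b' 0 → fail=0;  out ∅∪∅=∅
  n7('caa'): parent n6 fail=0; on 'a' 0 → fail=0;  out ∅∪∅=∅
  n4('dbba'): parent n3 fail=0; on 'a' 0 → fail=0;  out {0}∪∅={0}
  n8('caac'): parent n7 fail=0; on 'c' 0 → fail=5;  out ∅∪∅=∅
  n9('caaca'): parent n8 fail=5; on 'a' 5 → fail=6;  out {1}∪∅={1}

Text stream:
pos 0 'd': at 1
pos 1 'd': at 1 (via fail)
pos 2 'b': at 2
pos 3 'b': at 3
pos 4 'a': at 4  → match P0@[1:4]
pos 5 'c': at 5 (via fail)
pos 6 'a': at 6
pos 7 'a': at 7
pos 8 'c': at 8
pos 9 'a': at 9  → match P1@[5:9]
pos 10 'a': at 7 (via fail)
pos 11 'b': at 0 (via fail)
pos 12 'd': at 1
pos 13 'b': at 2
pos 14 'b': at 3
pos 15 'a': at 4  → match P0@[12:15]
pos 16 'c': at 5 (via fail)
pos 17 'b': at 0 (via fail)
pos 18 'b': at 0
pos 19 'd': at 1
pos 20 'b': at 2
pos 21 'b': at 3
pos 22 'a': at 4  → match P0@[19:22]
pos 23 'd': at 1 (via fail)
pos 24 'b': at 2
pos 25 'b': at 3
pos 26 'a': at 4  → match P0@[23:26]
pos 27 'b': at 0 (via fail)
pos 28 'b': at 0
pos 29 'd': at 1
pos 30 'b': at 2
pos 31 'b': at 3
pos 32 'a': at 4  → match P0@[29:32]
pos 33 'c': at 5 (via fail)
pos 34 'b': at 0 (via fail)
pos 35 'd': at 1
pos 36 'b': at 2
pos 37 'a': at 0 (via fail)
pos 38 'b': at 0
pos 39 'b': at 0
pos 40 'c': at 5
pos 41 'c': at 5 (via fail)
pos 42 'c': at 5 (via fail)
pos 43 'a': at 6
pos 44 'a': at 7
pos 45 'c': at 8
pos 46 'a': at 9  → match P1@[42:46]
pos 47 'a': at 7 (via fail)
pos 48 'c': at 8
pos 49 'a': at 9  → match P1@[45:49]
pos 50 'a': at 7 (via fail)
pos 51 'c': at 8
pos 52 'a': at 9  → match P1@[48:52]
pos 53 'd': at 1 (via fail)
pos 54 'a': at 0 (via fail)
pos 55 'b': at 0
pos 56 'a': at 0
pos 57 'd': at 1
pos 58 'b': at 2
pos 59 'b': at 3
pos 60 'a': at 4  → match P0@[57:60]
pos 61 'a': at 0 (via fail)
pos 62 'a': at 0
pos 63 'c': at 5
pos 64 'a': at 6
pos 65 'a': at 7
pos 66 'c': at 8
pos 67 'a': at 9  → match P1@[63:67]
pos 68 'c': at 5 (via fail)
pos 69 'c': at 5 (via fail)
pos 70 'a': at 6
pos 71 'a': at 7
pos 72 'c': at 8
pos 73 'a': at 9  → match P1@[69:73]
pos 74 'a': at 7 (via fail)
pos 75 'c': at 8
pos 76 'a': at 9  → match P1@[72:76]
pos 77 'a': at 7 (via fail)
pos 78 'c': at 8

Matches: [[4,0],[9,1],[15,0],[22,0],[26,0],[32,0],[46,1],[49,1],[52,1],[60,0],[67,1],[73,1],[76,1]]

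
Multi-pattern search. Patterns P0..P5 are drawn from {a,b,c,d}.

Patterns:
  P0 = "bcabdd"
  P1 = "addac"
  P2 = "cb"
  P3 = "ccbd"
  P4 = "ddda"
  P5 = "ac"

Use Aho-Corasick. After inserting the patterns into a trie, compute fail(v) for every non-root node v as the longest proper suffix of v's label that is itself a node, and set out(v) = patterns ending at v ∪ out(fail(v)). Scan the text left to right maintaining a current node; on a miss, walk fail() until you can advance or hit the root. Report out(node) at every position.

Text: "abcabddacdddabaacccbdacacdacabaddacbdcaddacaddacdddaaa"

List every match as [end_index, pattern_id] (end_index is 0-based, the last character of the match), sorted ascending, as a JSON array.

Build:
Trie nodes:
  0='ε' goto a→7 b→1 c→12 d→17
  1='b' goto c→2
  2='bc' goto a→3
  3='bca' goto b→4
  4='bcab' goto d→5
  5='bcabd' goto d→6
  6='bcabdd' goto ·  [P0 ends]
  7='a' goto c→21 d→8
  8='ad' goto d→9
  9='add' goto a→10
  10='adda' goto c→11
  11='addac' goto ·  [P1 ends]
  12='c' goto b→13 c→14
  13='cb' goto ·  [P2 ends]
  14='cc' goto b→15
  15='ccb' goto d→16
  16='ccbd' goto ·  [P3 ends]
  17='d' goto d→18
  18='dd' goto d→19
  19='ddd' goto a→20
  20='ddda' goto ·  [P4 ends]
  21='ac' goto ·  [P5 ends]

Failure links (BFS by depth):
  fail(1) 'b': from fail(0)=0 chase 'b': 0 ⇒ 0;  out=∅∪out(0)=∅
  fail(7) 'a': from fail(0)=0 chase 'a': 0 ⇒ 0;  out=∅∪out(0)=∅
  fail(12) 'c': from fail(0)=0 chase 'c': 0 ⇒ 0;  out=∅∪out(0)=∅
  fail(17) 'd': from fail(0)=0 chase 'd': 0 ⇒ 0;  out=∅∪out(0)=∅
  fail(2) 'bc': from fail(1)=0 chase 'c': 0 ⇒ 12;  out=∅∪out(12)=∅
  fail(8) 'ad': from fail(7)=0 chase 'd': 0 ⇒ 17;  out=∅∪out(17)=∅
  fail(13) 'cb': from fail(12)=0 chase 'b': 0 ⇒ 1;  out={2}∪out(1)={2}
  fail(14) 'cc': from fail(12)=0 chase 'c': 0 ⇒ 12;  out=∅∪out(12)=∅
  fail(18) 'dd': from fail(17)=0 chase 'd': 0 ⇒ 17;  out=∅∪out(17)=∅
  fail(21) 'ac': from fail(7)=0 chase 'c': 0 ⇒ 12;  out={5}∪out(12)={5}
  fail(3) 'bca': from fail(2)=12 chase 'a': 12→0 ⇒ 7;  out=∅∪out(7)=∅
  fail(9) 'add': from fail(8)=17 chase 'd': 17 ⇒ 18;  out=∅∪out(18)=∅
  fail(15) 'ccb': from fail(14)=12 chase 'b': 12 ⇒ 13;  out=∅∪out(13)={2}
  fail(19) 'ddd': from fail(18)=17 chase 'd': 17 ⇒ 18;  out=∅∪out(18)=∅
  fail(4) 'bcab': from fail(3)=7 chase 'b': 7→0 ⇒ 1;  out=∅∪out(1)=∅
  fail(10) 'adda': from fail(9)=18 chase 'a': 18→17→0 ⇒ 7;  out=∅∪out(7)=∅
  fail(16) 'ccbd': from fail(15)=13 chase 'd': 13→1→0 ⇒ 17;  out={3}∪out(17)={3}
  fail(20) 'ddda': from fail(19)=18 chase 'a': 18→17→0 ⇒ 7;  out={4}∪out(7)={4}
  fail(5) 'bcabd': from fail(4)=1 chase 'd': 1→0 ⇒ 17;  out=∅∪out(17)=∅
  fail(11) 'addac': from fail(10)=7 chase 'c': 7 ⇒ 21;  out={1}∪out(21)={1,5}
  fail(6) 'bcabdd': from fail(5)=17 chase 'd': 17 ⇒ 18;  out={0}∪out(18)={0}

Scan:
pos 0 'a': at 7
pos 1 'b': at 1 (fail-walked)
pos 2 'c': at 2
pos 3 'a': at 3
pos 4 'b': at 4
pos 5 'd': at 5
pos 6 'd': at 6  ** P0@[1:6]
pos 7 'a': at 7 (fail-walked)
pos 8 'c': at 21  ** P5@[7:8]
pos 9 'd': at 17 (fail-walked)
pos 10 'd': at 18
pos 11 'd': at 19
pos 12 'a': at 20  ** P4@[9:12]
pos 13 'b': at 1 (fail-walked)
pos 14 'a': at 7 (fail-walked)
pos 15 'a': at 7 (fail-walked)
pos 16 'c': at 21  ** P5@[15:16]
pos 17 'c': at 14 (fail-walked)
pos 18 'c': at 14 (fail-walked)
pos 19 'b': at 15  ** P2@[18:19]
pos 20 'd': at 16  ** P3@[17:20]
pos 21 'a': at 7 (fail-walked)
pos 22 'c': at 21  ** P5@[21:22]
pos 23 'a': at 7 (fail-walked)
pos 24 'c': at 21  ** P5@[23:24]
pos 25 'd': at 17 (fail-walked)
pos 26 'a': at 7 (fail-walked)
pos 27 'c': at 21  ** P5@[26:27]
pos 28 'a': at 7 (fail-walked)
pos 29 'b': at 1 (fail-walked)
pos 30 'a': at 7 (fail-walked)
pos 31 'd': at 8
pos 32 'd': at 9
pos 33 'a': at 10
pos 34 'c': at 11  ** P1@[30:34],P5@[33:34]
pos 35 'b': at 13 (fail-walked)  ** P2@[34:35]
pos 36 'd': at 17 (fail-walked)
pos 37 'c': at 12 (fail-walked)
pos 38 'a': at 7 (fail-walked)
pos 39 'd': at 8
pos 40 'd': at 9
pos 41 'a': at 10
pos 42 'c': at 11  ** P1@[38:42],P5@[41:42]
pos 43 'a': at 7 (fail-walked)
pos 44 'd': at 8
pos 45 'd': at 9
pos 46 'a': at 10
pos 47 'c': at 11  ** P1@[43:47],P5@[46:47]
pos 48 'd': at 17 (fail-walked)
pos 49 'd': at 18
pos 50 'd': at 19
pos 51 'a': at 20  ** P4@[48:51]
pos 52 'a': at 7 (fail-walked)
pos 53 'a': at 7 (fail-walked)

Result: [[6,0],[8,5],[12,4],[16,5],[19,2],[20,3],[22,5],[24,5],[27,5],[34,1],[34,5],[35,2],[42,1],[42,5],[47,1],[47,5],[51,4]]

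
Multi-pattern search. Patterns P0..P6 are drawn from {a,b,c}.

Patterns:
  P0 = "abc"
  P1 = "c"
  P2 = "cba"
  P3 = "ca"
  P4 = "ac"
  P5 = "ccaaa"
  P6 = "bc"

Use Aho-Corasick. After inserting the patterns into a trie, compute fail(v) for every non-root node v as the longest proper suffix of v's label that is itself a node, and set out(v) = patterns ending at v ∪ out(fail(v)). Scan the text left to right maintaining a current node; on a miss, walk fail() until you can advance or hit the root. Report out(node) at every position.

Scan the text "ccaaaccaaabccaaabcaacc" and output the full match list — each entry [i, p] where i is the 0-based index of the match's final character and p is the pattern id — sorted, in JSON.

Build:
Trie (insert patterns):
  n0 'ε': a→1 b→13 c→4
  n1 'a': b→2 c→8
  n2 'ab': c→3
  n3 'abc': ·  ←P0
  n4 'c': a→7 b→5 c→9  ←P1
  n5 'cb': a→6
  n6 'cba': ·  ←P2
  n7 'ca': ·  ←P3
  n8 'ac': ·  ←P4
  n9 'cc': a→10
  n10 'cca': a→11
  n11 'ccaa': a→12
  n12 'ccaaa': ·  ←P5
  n13 'b': c→14
  n14 'bc': ·  ←P6

BFS fail/out derivation:
  fail(1) 'a': from fail(0)=0 chase 'a': 0 ⇒ 0;  out=∅∪out(0)=∅
  fail(4) 'c': from fail(0)=0 chase 'c': 0 ⇒ 0;  out={1}∪out(0)={1}
  fail(13) 'b': from fail(0)=0 chase 'b': 0 ⇒ 0;  out=∅∪out(0)=∅
  fail(2) 'ab': from fail(1)=0 chase 'b': 0 ⇒ 13;  out=∅∪out(13)=∅
  fail(5) 'cb': from fail(4)=0 chase 'b': 0 ⇒ 13;  out=∅∪out(13)=∅
  fail(7) 'ca': from fail(4)=0 chase 'a': 0 ⇒ 1;  out={3}∪out(1)={3}
  fail(8) 'ac': from fail(1)=0 chase 'c': 0 ⇒ 4;  out={4}∪out(4)={1,4}
  fail(9) 'cc': from fail(4)=0 chase 'c': 0 ⇒ 4;  out=∅∪out(4)={1}
  fail(14) 'bc': from fail(13)=0 chase 'c': 0 ⇒ 4;  out={6}∪out(4)={1,6}
  fail(3) 'abc': from fail(2)=13 chase 'c': 13 ⇒ 14;  out={0}∪out(14)={0,1,6}
  fail(6) 'cba': from fail(5)=13 chase 'a': 13→0 ⇒ 1;  out={2}∪out(1)={2}
  fail(10) 'cca': from fail(9)=4 chase 'a': 4 ⇒ 7;  out=∅∪out(7)={3}
  fail(11) 'ccaa': from fail(10)=7 chase 'a': 7→1→0 ⇒ 1;  out=∅∪out(1)=∅
  fail(12) 'ccaaa': from fail(11)=1 chase 'a': 1→0 ⇒ 1;  out={5}∪out(1)={5}

Run:
pos 0 'c': at 4  emit P1@[0:0]
pos 1 'c': at 9  emit P1@[1:1]
pos 2 'a': at 10  emit P3@[1:2]
pos 3 'a': at 11
pos 4 'a': at 12  emit P5@[0:4]
pos 5 'c': at 8 (fail-walked)  emit P1@[5:5],P4@[4:5]
pos 6 'c': at 9 (fail-walked)  emit P1@[6:6]
pos 7 'a': at 10  emit P3@[6:7]
pos 8 'a': at 11
pos 9 'a': at 12  emit P5@[5:9]
pos 10 'b': at 2 (fail-walked)
pos 11 'c': at 3  emit P0@[9:11],P1@[11:11],P6@[10:11]
pos 12 'c': at 9 (fail-walked)  emit P1@[12:12]
pos 13 'a': at 10  emit P3@[12:13]
pos 14 'a': at 11
pos 15 'a': at 12  emit P5@[11:15]
pos 16 'b': at 2 (fail-walked)
pos 17 'c': at 3  emit P0@[15:17],P1@[17:17],P6@[16:17]
pos 18 'a': at 7 (fail-walked)  emit P3@[17:18]
pos 19 'a': at 1 (fail-walked)
pos 20 'c': at 8  emit P1@[20:20],P4@[19:20]
pos 21 'c': at 9 (fail-walked)  emit P1@[21:21]

All matches (sorted): [[0,1],[1,1],[2,3],[4,5],[5,1],[5,4],[6,1],[7,3],[9,5],[11,0],[11,1],[11,6],[12,1],[13,3],[15,5],[17,0],[17,1],[17,6],[18,3],[20,1],[20,4],[21,1]]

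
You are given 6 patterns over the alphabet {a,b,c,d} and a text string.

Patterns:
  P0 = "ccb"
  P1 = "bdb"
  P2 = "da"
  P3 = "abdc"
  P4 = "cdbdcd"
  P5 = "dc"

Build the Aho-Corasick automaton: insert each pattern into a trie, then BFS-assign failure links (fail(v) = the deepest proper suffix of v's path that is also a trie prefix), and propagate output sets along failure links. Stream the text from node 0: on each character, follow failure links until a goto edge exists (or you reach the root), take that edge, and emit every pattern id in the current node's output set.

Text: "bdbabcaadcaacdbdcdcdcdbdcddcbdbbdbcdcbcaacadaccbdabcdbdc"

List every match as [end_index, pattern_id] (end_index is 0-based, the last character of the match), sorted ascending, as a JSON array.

Build automaton:
Trie (insert patterns):
  n0 'ε': a→9 b→4 c→1 d→7
  n1 'c': c→2 d→13
  n2 'cc': b→3
  n3 'ccb': ·  ←P0
  n4 'b': d→5
  n5 'bd': b→6
  n6 'bdb': ·  ←P1
  n7 'd': a→8 c→18
  n8 'da': ·  ←P2
  n9 'a': b→10
  n10 'ab': d→11
  n11 'abd': c→12
  n12 'abdc': ·  ←P3
  n13 'cd': b→14
  n14 'cdb': d→15
  n15 'cdbd': c→16
  n16 'cdbdc': d→17
  n17 'cdbdcd': ·  ←P4
  n18 'dc': ·  ←P5

BFS fail/out derivation:
  fail(1) 'c': from fail(0)=0 chase 'c': 0 ⇒ 0;  out=∅∪out(0)=∅
  fail(4) 'b': from fail(0)=0 chase 'b': 0 ⇒ 0;  out=∅∪out(0)=∅
  fail(7) 'd': from fail(0)=0 chase 'd': 0 ⇒ 0;  out=∅∪out(0)=∅
  fail(9) 'a': from fail(0)=0 chase 'a': 0 ⇒ 0;  out=∅∪out(0)=∅
  fail(2) 'cc': from fail(1)=0 chase 'c': 0 ⇒ 1;  out=∅∪out(1)=∅
  fail(5) 'bd': from fail(4)=0 chase 'd': 0 ⇒ 7;  out=∅∪out(7)=∅
  fail(8) 'da': from fail(7)=0 chase 'a': 0 ⇒ 9;  out={2}∪out(9)={2}
  fail(10) 'ab': from fail(9)=0 chase 'b': 0 ⇒ 4;  out=∅∪out(4)=∅
  fail(13) 'cd': from fail(1)=0 chase 'd': 0 ⇒ 7;  out=∅∪out(7)=∅
  fail(18) 'dc': from fail(7)=0 chase 'c': 0 ⇒ 1;  out={5}∪out(1)={5}
  fail(3) 'ccb': from fail(2)=1 chase 'b': 1→0 ⇒ 4;  out={0}∪out(4)={0}
  fail(6) 'bdb': from fail(5)=7 chase 'b': 7→0 ⇒ 4;  out={1}∪out(4)={1}
  fail(11) 'abd': from fail(10)=4 chase 'd': 4 ⇒ 5;  out=∅∪out(5)=∅
  fail(14) 'cdb': from fail(13)=7 chase 'b': 7→0 ⇒ 4;  out=∅∪out(4)=∅
  fail(12) 'abdc': from fail(11)=5 chase 'c': 5→7 ⇒ 18;  out={3}∪out(18)={3,5}
  fail(15) 'cdbd': from fail(14)=4 chase 'd': 4 ⇒ 5;  out=∅∪out(5)=∅
  fail(16) 'cdbdc': from fail(15)=5 chase 'c': 5→7 ⇒ 18;  out=∅∪out(18)={5}
  fail(17) 'cdbdcd': from fail(16)=18 chase 'd': 18→1 ⇒ 13;  out={4}∪out(13)={4}

Run:
[0] read 'b'  n0⇒n4
[1] read 'd'  n4⇒n5
[2] read 'b'  n5⇒n6  → match P1@[0:2]
[3] read 'a'  n6⇒n9 ·f
[4] read 'b'  n9⇒n10
[5] read 'c'  n10⇒n1 ·f
[6] read 'a'  n1⇒n9 ·f
[7] read 'a'  n9⇒n9 ·f
[8] read 'd'  n9⇒n7 ·f
[9] read 'c'  n7⇒n18  → match P5@[8:9]
[10] read 'a'  n18⇒n9 ·f
[11] read 'a'  n9⇒n9 ·f
[12] read 'c'  n9⇒n1 ·f
[13] read 'd'  n1⇒n13
[14] read 'b'  n13⇒n14
[15] read 'd'  n14⇒n15
[16] read 'c'  n15⇒n16  → match P5@[15:16]
[17] read 'd'  n16⇒n17  → match P4@[12:17]
[18] read 'c'  n17⇒n18 ·f  → match P5@[17:18]
[19] read 'd'  n18⇒n13 ·f
[20] read 'c'  n13⇒n18 ·f  → match P5@[19:20]
[21] read 'd'  n18⇒n13 ·f
[22] read 'b'  n13⇒n14
[23] read 'd'  n14⇒n15
[24] read 'c'  n15⇒n16  → match P5@[23:24]
[25] read 'd'  n16⇒n17  → match P4@[20:25]
[26] read 'd'  n17⇒n7 ·f
[27] read 'c'  n7⇒n18  → match P5@[26:27]
[28] read 'b'  n18⇒n4 ·f
[29] read 'd'  n4⇒n5
[30] read 'b'  n5⇒n6  → match P1@[28:30]
[31] read 'b'  n6⇒n4 ·f
[32] read 'd'  n4⇒n5
[33] read 'b'  n5⇒n6  → match P1@[31:33]
[34] read 'c'  n6⇒n1 ·f
[35] read 'd'  n1⇒n13
[36] read 'c'  n13⇒n18 ·f  → match P5@[35:36]
[37] read 'b'  n18⇒n4 ·f
[38] read 'c'  n4⇒n1 ·f
[39] read 'a'  n1⇒n9 ·f
[40] read 'a'  n9⇒n9 ·f
[41] read 'c'  n9⇒n1 ·f
[42] read 'a'  n1⇒n9 ·f
[43] read 'd'  n9⇒n7 ·f
[44] read 'a'  n7⇒n8  → match P2@[43:44]
[45] read 'c'  n8⇒n1 ·f
[46] read 'c'  n1⇒n2
[47] read 'b'  n2⇒n3  → match P0@[45:47]
[48] read 'd'  n3⇒n5 ·f
[49] read 'a'  n5⇒n8 ·f  → match P2@[48:49]
[50] read 'b'  n8⇒n10 ·f
[51] read 'c'  n10⇒n1 ·f
[52] read 'd'  n1⇒n13
[53] read 'b'  n13⇒n14
[54] read 'd'  n14⇒n15
[55] read 'c'  n15⇒n16  → match P5@[54:55]

Result: [[2,1],[9,5],[16,5],[17,4],[18,5],[20,5],[24,5],[25,4],[27,5],[30,1],[33,1],[36,5],[44,2],[47,0],[49,2],[55,5]]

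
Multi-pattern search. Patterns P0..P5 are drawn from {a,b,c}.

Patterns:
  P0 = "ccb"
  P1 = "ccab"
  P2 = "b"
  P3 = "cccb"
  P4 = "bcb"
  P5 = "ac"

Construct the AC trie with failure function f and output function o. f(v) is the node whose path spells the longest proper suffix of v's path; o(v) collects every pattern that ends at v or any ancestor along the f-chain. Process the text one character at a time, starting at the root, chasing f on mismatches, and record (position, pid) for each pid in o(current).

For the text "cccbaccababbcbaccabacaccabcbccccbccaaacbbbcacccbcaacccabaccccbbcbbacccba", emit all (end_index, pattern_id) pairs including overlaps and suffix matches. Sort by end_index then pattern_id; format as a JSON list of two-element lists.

Build automaton:
Trie (insert patterns):
  0='ε' goto a→11 b→6 c→1
  1='c' goto c→2
  2='cc' goto a→4 b→3 c→7
  3='ccb' goto ·  ←P0
  4='cca' goto b→5
  5='ccab' goto ·  ←P1
  6='b' goto c→9  ←P2
  7='ccc' goto b→8
  8='cccb' goto ·  ←P3
  9='bc' goto b→10
  10='bcb' goto ·  ←P4
  11='a' goto c→12
  12='ac' goto ·  ←P5

BFS fail/out derivation:
  fail(1) 'c': from fail(0)=0 chase 'c': 0 ⇒ 0;  out=∅∪out(0)=∅
  fail(6) 'b': from fail(0)=0 chase 'b': 0 ⇒ 0;  out={2}∪out(0)={2}
  fail(11) 'a': from fail(0)=0 chase 'a': 0 ⇒ 0;  out=∅∪out(0)=∅
  fail(2) 'cc': from fail(1)=0 chase 'c': 0 ⇒ 1;  out=∅∪out(1)=∅
  fail(9) 'bc': from fail(6)=0 chase 'c': 0 ⇒ 1;  out=∅∪out(1)=∅
  fail(12) 'ac': from fail(11)=0 chase 'c': 0 ⇒ 1;  out={5}∪out(1)={5}
  fail(3) 'ccb': from fail(2)=1 chase 'b': 1→0 ⇒ 6;  out={0}∪out(6)={0,2}
  fail(4) 'cca': from fail(2)=1 chase 'a': 1→0 ⇒ 11;  out=∅∪out(11)=∅
  fail(7) 'ccc': from fail(2)=1 chase 'c': 1 ⇒ 2;  out=∅∪out(2)=∅
  fail(10) 'bcb': from fail(9)=1 chase 'b': 1→0 ⇒ 6;  out={4}∪out(6)={2,4}
  fail(5) 'ccab': from fail(4)=11 chase 'b': 11→0 ⇒ 6;  out={1}∪out(6)={1,2}
  fail(8) 'cccb': from fail(7)=2 chase 'b': 2 ⇒ 3;  out={3}∪out(3)={0,2,3}

Scan:
[0] read 'c'  n0⇒n1
[1] read 'c'  n1⇒n2
[2] read 'c'  n2⇒n7
[3] read 'b'  n7⇒n8  emit P0@[1:3],P2@[3:3],P3@[0:3]
[4] read 'a'  n8⇒n11 (fail-walked)
[5] read 'c'  n11⇒n12  emit P5@[4:5]
[6] read 'c'  n12⇒n2 (fail-walked)
[7] read 'a'  n2⇒n4
[8] read 'b'  n4⇒n5  emit P1@[5:8],P2@[8:8]
[9] read 'a'  n5⇒n11 (fail-walked)
[10] read 'b'  n11⇒n6 (fail-walked)  emit P2@[10:10]
[11] read 'b'  n6⇒n6 (fail-walked)  emit P2@[11:11]
[12] read 'c'  n6⇒n9
[13] read 'b'  n9⇒n10  emit P2@[13:13],P4@[11:13]
[14] read 'a'  n10⇒n11 (fail-walked)
[15] read 'c'  n11⇒n12  emit P5@[14:15]
[16] read 'c'  n12⇒n2 (fail-walked)
[17] read 'a'  n2⇒n4
[18] read 'b'  n4⇒n5  emit P1@[15:18],P2@[18:18]
[19] read 'a'  n5⇒n11 (fail-walked)
[20] read 'c'  n11⇒n12  emit P5@[19:20]
[21] read 'a'  n12⇒n11 (fail-walked)
[22] read 'c'  n11⇒n12  emit P5@[21:22]
[23] read 'c'  n12⇒n2 (fail-walked)
[24] read 'a'  n2⇒n4
[25] read 'b'  n4⇒n5  emit P1@[22:25],P2@[25:25]
[26] read 'c'  n5⇒n9 (fail-walked)
[27] read 'b'  n9⇒n10  emit P2@[27:27],P4@[25:27]
[28] read 'c'  n10⇒n9 (fail-walked)
[29] read 'c'  n9⇒n2 (fail-walked)
[30] read 'c'  n2⇒n7
[31] read 'c'  n7⇒n7 (fail-walked)
[32] read 'b'  n7⇒n8  emit P0@[30:32],P2@[32:32],P3@[29:32]
[33] read 'c'  n8⇒n9 (fail-walked)
[34] read 'c'  n9⇒n2 (fail-walked)
[35] read 'a'  n2⇒n4
[36] read 'a'  n4⇒n11 (fail-walked)
[37] read 'a'  n11⇒n11 (fail-walked)
[38] read 'c'  n11⇒n12  emit P5@[37:38]
[39] read 'b'  n12⇒n6 (fail-walked)  emit P2@[39:39]
[40] read 'b'  n6⇒n6 (fail-walked)  emit P2@[40:40]
[41] read 'b'  n6⇒n6 (fail-walked)  emit P2@[41:41]
[42] read 'c'  n6⇒n9
[43] read 'a'  n9⇒n11 (fail-walked)
[44] read 'c'  n11⇒n12  emit P5@[43:44]
[45] read 'c'  n12⇒n2 (fail-walked)
[46] read 'c'  n2⇒n7
[47] read 'b'  n7⇒n8  emit P0@[45:47],P2@[47:47],P3@[44:47]
[48] read 'c'  n8⇒n9 (fail-walked)
[49] read 'a'  n9⇒n11 (fail-walked)
[50] read 'a'  n11⇒n11 (fail-walked)
[51] read 'c'  n11⇒n12  emit P5@[50:51]
[52] read 'c'  n12⇒n2 (fail-walked)
[53] read 'c'  n2⇒n7
[54] read 'a'  n7⇒n4 (fail-walked)
[55] read 'b'  n4⇒n5  emit P1@[52:55],P2@[55:55]
[56] read 'a'  n5⇒n11 (fail-walked)
[57] read 'c'  n11⇒n12  emit P5@[56:57]
[58] read 'c'  n12⇒n2 (fail-walked)
[59] read 'c'  n2⇒n7
[60] read 'c'  n7⇒n7 (fail-walked)
[61] read 'b'  n7⇒n8  emit P0@[59:61],P2@[61:61],P3@[58:61]
[62] read 'b'  n8⇒n6 (fail-walked)  emit P2@[62:62]
[63] read 'c'  n6⇒n9
[64] read 'b'  n9⇒n10  emit P2@[64:64],P4@[62:64]
[65] read 'b'  n10⇒n6 (fail-walked)  emit P2@[65:65]
[66] read 'a'  n6⇒n11 (fail-walked)
[67] read 'c'  n11⇒n12  emit P5@[66:67]
[68] read 'c'  n12⇒n2 (fail-walked)
[69] read 'c'  n2⇒n7
[70] read 'b'  n7⇒n8  emit P0@[68:70],P2@[70:70],P3@[67:70]
[71] read 'a'  n8⇒n11 (fail-walked)

Matches: [[3,0],[3,2],[3,3],[5,5],[8,1],[8,2],[10,2],[11,2],[13,2],[13,4],[15,5],[18,1],[18,2],[20,5],[22,5],[25,1],[25,2],[27,2],[27,4],[32,0],[32,2],[32,3],[38,5],[39,2],[40,2],[41,2],[44,5],[47,0],[47,2],[47,3],[51,5],[55,1],[55,2],[57,5],[61,0],[61,2],[61,3],[62,2],[64,2],[64,4],[65,2],[67,5],[70,0],[70,2],[70,3]]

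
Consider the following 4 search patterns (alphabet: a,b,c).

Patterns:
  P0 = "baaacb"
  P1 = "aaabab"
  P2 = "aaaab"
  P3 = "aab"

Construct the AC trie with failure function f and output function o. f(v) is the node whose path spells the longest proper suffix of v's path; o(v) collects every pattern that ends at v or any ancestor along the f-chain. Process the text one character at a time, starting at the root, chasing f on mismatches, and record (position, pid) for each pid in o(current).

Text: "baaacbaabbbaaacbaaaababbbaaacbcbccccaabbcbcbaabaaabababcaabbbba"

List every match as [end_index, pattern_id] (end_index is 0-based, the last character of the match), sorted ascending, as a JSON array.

Build automaton:
Trie (insert patterns):
  n0 'ε': a→7 b→1
  n1 'b': a→2
  n2 'ba': a→3
  n3 'baa': a→4
  n4 'baaa': c→5
  n5 'baaac': b→6
  n6 'baaacb': ·  [P0 ends]
  n7 'a': a→8
  n8 'aa': a→9 b→15
  n9 'aaa': a→13 b→10
  n10 'aaab': a→11
  n11 'aaaba': b→12
  n12 'aaabab': ·  [P1 ends]
  n13 'aaaa': b→14
  n14 'aaaab': ·  [P2 ends]
  n15 'aab': ·  [P3 ends]

Failure links (BFS by depth):
  fail(1) 'b': from fail(0)=0 chase 'b': 0 ⇒ 0;  out=∅∪out(0)=∅
  fail(7) 'a': from fail(0)=0 chase 'a': 0 ⇒ 0;  out=∅∪out(0)=∅
  fail(2) 'ba': from fail(1)=0 chase 'a': 0 ⇒ 7;  out=∅∪out(7)=∅
  fail(8) 'aa': from fail(7)=0 chase 'a': 0 ⇒ 7;  out=∅∪out(7)=∅
  fail(3) 'baa': from fail(2)=7 chase 'a': 7 ⇒ 8;  out=∅∪out(8)=∅
  fail(9) 'aaa': from fail(8)=7 chase 'a': 7 ⇒ 8;  out=∅∪out(8)=∅
  fail(15) 'aab': from fail(8)=7 chase 'b': 7→0 ⇒ 1;  out={3}∪out(1)={3}
  fail(4) 'baaa': from fail(3)=8 chase 'a': 8 ⇒ 9;  out=∅∪out(9)=∅
  fail(10) 'aaab': from fail(9)=8 chase 'b': 8 ⇒ 15;  out=∅∪out(15)={3}
  fail(13) 'aaaa': from fail(9)=8 chase 'a': 8 ⇒ 9;  out=∅∪out(9)=∅
  fail(5) 'baaac': from fail(4)=9 chase 'c': 9→8→7→0 ⇒ 0;  out=∅∪out(0)=∅
  fail(11) 'aaaba': from fail(10)=15 chase 'a': 15→1 ⇒ 2;  out=∅∪out(2)=∅
  fail(14) 'aaaab': from fail(13)=9 chase 'b': 9 ⇒ 10;  out={2}∪out(10)={2,3}
  fail(6) 'baaacb': from fail(5)=0 chase 'b': 0 ⇒ 1;  out={0}∪out(1)={0}
  fail(12) 'aaabab': from fail(11)=2 chase 'b': 2→7→0 ⇒ 1;  out={1}∪out(1)={1}

Run:
pos 0 'b': at 1
pos 1 'a': at 2
pos 2 'a': at 3
pos 3 'a': at 4
pos 4 'c': at 5
pos 5 'b': at 6  → match P0@[0:5]
pos 6 'a': at 2 (fail-walked)
pos 7 'a': at 3
pos 8 'b': at 15 (fail-walked)  → match P3@[6:8]
pos 9 'b': at 1 (fail-walked)
pos 10 'b': at 1 (fail-walked)
pos 11 'a': at 2
pos 12 'a': at 3
pos 13 'a': at 4
pos 14 'c': at 5
pos 15 'b': at 6  → match P0@[10:15]
pos 16 'a': at 2 (fail-walked)
pos 17 'a': at 3
pos 18 'a': at 4
pos 19 'a': at 13 (fail-walked)
pos 20 'b': at 14  → match P2@[16:20],P3@[18:20]
pos 21 'a': at 11 (fail-walked)
pos 22 'b': at 12  → match P1@[17:22]
pos 23 'b': at 1 (fail-walked)
pos 24 'b': at 1 (fail-walked)
pos 25 'a': at 2
pos 26 'a': at 3
pos 27 'a': at 4
pos 28 'c': at 5
pos 29 'b': at 6  → match P0@[24:29]
pos 30 'c': at 0 (fail-walked)
pos 31 'b': at 1
pos 32 'c': at 0 (fail-walked)
pos 33 'c': at 0
pos 34 'c': at 0
pos 35 'c': at 0
pos 36 'a': at 7
pos 37 'a': at 8
pos 38 'b': at 15  → match P3@[36:38]
pos 39 'b': at 1 (fail-walked)
pos 40 'c': at 0 (fail-walked)
pos 41 'b': at 1
pos 42 'c': at 0 (fail-walked)
pos 43 'b': at 1
pos 44 'a': at 2
pos 45 'a': at 3
pos 46 'b': at 15 (fail-walked)  → match P3@[44:46]
pos 47 'a': at 2 (fail-walked)
pos 48 'a': at 3
pos 49 'a': at 4
pos 50 'b': at 10 (fail-walked)  → match P3@[48:50]
pos 51 'a': at 11
pos 52 'b': at 12  → match P1@[47:52]
pos 53 'a': at 2 (fail-walked)
pos 54 'b': at 1 (fail-walked)
pos 55 'c': at 0 (fail-walked)
pos 56 'a': at 7
pos 57 'a': at 8
pos 58 'b': at 15  → match P3@[56:58]
pos 59 'b': at 1 (fail-walked)
pos 60 'b': at 1 (fail-walked)
pos 61 'b': at 1 (fail-walked)
pos 62 'a': at 2

Matches: [[5,0],[8,3],[15,0],[20,2],[20,3],[22,1],[29,0],[38,3],[46,3],[50,3],[52,1],[58,3]]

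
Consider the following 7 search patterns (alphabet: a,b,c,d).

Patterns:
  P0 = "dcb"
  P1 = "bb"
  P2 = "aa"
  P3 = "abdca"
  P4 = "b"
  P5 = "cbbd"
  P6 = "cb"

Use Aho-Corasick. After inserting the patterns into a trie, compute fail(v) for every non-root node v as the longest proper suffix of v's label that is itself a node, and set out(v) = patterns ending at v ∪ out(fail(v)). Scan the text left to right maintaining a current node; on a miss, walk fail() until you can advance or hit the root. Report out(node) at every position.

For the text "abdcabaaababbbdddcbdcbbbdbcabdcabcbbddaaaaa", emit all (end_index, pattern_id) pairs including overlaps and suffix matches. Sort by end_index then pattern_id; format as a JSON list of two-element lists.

Build automaton:
Trie nodes:
  n0 'ε': a→6 b→4 c→12 d→1
  n1 'd': c→2
  n2 'dc': b→3
  n3 'dcb': ·  [P0 ends]
  n4 'b': b→5  [P4 ends]
  n5 'bb': ·  [P1 ends]
  n6 'a': a→7 b→8
  n7 'aa': ·  [P2 ends]
  n8 'ab': d→9
  n9 'abd': c→10
  n10 'abdc': a→11
  n11 'abdca': ·  [P3 ends]
  n12 'c': b→13
  n13 'cb': b→14  [P6 ends]
  n14 'cbb': d→15
  n15 'cbbd': ·  [P5 ends]

BFS fail/out derivation:
  n1('d'): parent n0 fail=0; on 'd' 0 → fail=0;  out ∅∪∅=∅
  n4('b'): parent n0 fail=0; on 'b' 0 → fail=0;  out {4}∪∅={4}
  n6('a'): parent n0 fail=0; on 'a' 0 → fail=0;  out ∅∪∅=∅
  n12('c'): parent n0 fail=0; on 'c' 0 → fail=0;  out ∅∪∅=∅
  n2('dc'): parent n1 fail=0; on 'c' 0 → fail=12;  out ∅∪∅=∅
  n5('bb'): parent n4 fail=0; on 'b' 0 → fail=4;  out {1}∪{4}={1,4}
  n7('aa'): parent n6 fail=0; on 'a' 0 → fail=6;  out {2}∪∅={2}
  n8('ab'): parent n6 fail=0; on 'b' 0 → fail=4;  out ∅∪{4}={4}
  n13('cb'): parent n12 fail=0; on 'b' 0 → fail=4;  out {6}∪{4}={4,6}
  n3('dcb'): parent n2 fail=12; on 'b' 12 → fail=13;  out {0}∪{4,6}={0,4,6}
  n9('abd'): parent n8 fail=4; on 'd' 4→0 → fail=1;  out ∅∪∅=∅
  n14('cbb'): parent n13 fail=4; on 'b' 4 → fail=5;  out ∅∪{1,4}={1,4}
  n10('abdc'): parent n9 fail=1; on 'c' 1 → fail=2;  out ∅∪∅=∅
  n15('cbbd'): parent n14 fail=5; on 'd' 5→4→0 → fail=1;  out {5}∪∅={5}
  n11('abdca'): parent n10 fail=2; on 'a' 2→12→0 → fail=6;  out {3}∪∅={3}

Text stream:
pos 0 'a': at 6
pos 1 'b': at 8  ** P4@[1:1]
pos 2 'd': at 9
pos 3 'c': at 10
pos 4 'a': at 11  ** P3@[0:4]
pos 5 'b': at 8 (fail-walked)  ** P4@[5:5]
pos 6 'a': at 6 (fail-walked)
pos 7 'a': at 7  ** P2@[6:7]
pos 8 'a': at 7 (fail-walked)  ** P2@[7:8]
pos 9 'b': at 8 (fail-walked)  ** P4@[9:9]
pos 10 'a': at 6 (fail-walked)
pos 11 'b': at 8  ** P4@[11:11]
pos 12 'b': at 5 (fail-walked)  ** P1@[11:12],P4@[12:12]
pos 13 'b': at 5 (fail-walked)  ** P1@[12:13],P4@[13:13]
pos 14 'd': at 1 (fail-walked)
pos 15 'd': at 1 (fail-walked)
pos 16 'd': at 1 (fail-walked)
pos 17 'c': at 2
pos 18 'b': at 3  ** P0@[16:18],P4@[18:18],P6@[17:18]
pos 19 'd': at 1 (fail-walked)
pos 20 'c': at 2
pos 21 'b': at 3  ** P0@[19:21],P4@[21:21],P6@[20:21]
pos 22 'b': at 14 (fail-walked)  ** P1@[21:22],P4@[22:22]
pos 23 'b': at 5 (fail-walked)  ** P1@[22:23],P4@[23:23]
pos 24 'd': at 1 (fail-walked)
pos 25 'b': at 4 (fail-walked)  ** P4@[25:25]
pos 26 'c': at 12 (fail-walked)
pos 27 'a': at 6 (fail-walked)
pos 28 'b': at 8  ** P4@[28:28]
pos 29 'd': at 9
pos 30 'c': at 10
pos 31 'a': at 11  ** P3@[27:31]
pos 32 'b': at 8 (fail-walked)  ** P4@[32:32]
pos 33 'c': at 12 (fail-walked)
pos 34 'b': at 13  ** P4@[34:34],P6@[33:34]
pos 35 'b': at 14  ** P1@[34:35],P4@[35:35]
pos 36 'd': at 15  ** P5@[33:36]
pos 37 'd': at 1 (fail-walked)
pos 38 'a': at 6 (fail-walked)
pos 39 'a': at 7  ** P2@[38:39]
pos 40 'a': at 7 (fail-walked)  ** P2@[39:40]
pos 41 'a': at 7 (fail-walked)  ** P2@[40:41]
pos 42 'a': at 7 (fail-walked)  ** P2@[41:42]

Matches: [[1,4],[4,3],[5,4],[7,2],[8,2],[9,4],[11,4],[12,1],[12,4],[13,1],[13,4],[18,0],[18,4],[18,6],[21,0],[21,4],[21,6],[22,1],[22,4],[23,1],[23,4],[25,4],[28,4],[31,3],[32,4],[34,4],[34,6],[35,1],[35,4],[36,5],[39,2],[40,2],[41,2],[42,2]]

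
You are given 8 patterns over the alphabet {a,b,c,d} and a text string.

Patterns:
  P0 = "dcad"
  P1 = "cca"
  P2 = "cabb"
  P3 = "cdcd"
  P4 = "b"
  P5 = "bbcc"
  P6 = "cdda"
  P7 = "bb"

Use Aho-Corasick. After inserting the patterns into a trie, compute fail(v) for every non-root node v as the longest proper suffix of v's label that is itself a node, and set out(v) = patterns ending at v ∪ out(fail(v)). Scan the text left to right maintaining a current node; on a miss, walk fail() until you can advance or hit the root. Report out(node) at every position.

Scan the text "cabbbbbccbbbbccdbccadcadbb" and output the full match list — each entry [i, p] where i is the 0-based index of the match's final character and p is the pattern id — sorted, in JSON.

Construct AC machine:
Trie (insert patterns):
  n0 'ε': b→14 c→5 d→1
  n1 'd': c→2
  n2 'dc': a→3
  n3 'dca': d→4
  n4 'dcad': ·  ←P0
  n5 'c': a→8 c→6 d→11
  n6 'cc': a→7
  n7 'cca': ·  ←P1
  n8 'ca': b→9
  n9 'cab': b→10
  n10 'cabb': ·  ←P2
  n11 'cd': c→12 d→18
  n12 'cdc': d→13
  n13 'cdcd': ·  ←P3
  n14 'b': b→15  ←P4
  n15 'bb': c→16  ←P7
  n16 'bbc': c→17
  n17 'bbcc': ·  ←P5
  n18 'cdd': a→19
  n19 'cdda': ·  ←P6

BFS fail/out derivation:
  n1('d'): parent n0 fail=0; on 'd' 0 → fail=0;  out ∅∪∅=∅
  n5('c'): parent n0 fail=0; on 'c' 0 → fail=0;  out ∅∪∅=∅
  n14('b'): parent n0 fail=0; on 'b' 0 → fail=0;  out {4}∪∅={4}
  n2('dc'): parent n1 fail=0; on 'c' 0 → fail=5;  out ∅∪∅=∅
  n6('cc'): parent n5 fail=0; on 'c' 0 → fail=5;  out ∅∪∅=∅
  n8('ca'): parent n5 fail=0; on 'a' 0 → fail=0;  out ∅∪∅=∅
  n11('cd'): parent n5 fail=0; on 'd' 0 → fail=1;  out ∅∪∅=∅
  n15('bb'): parent n14 fail=0; on 'b' 0 → fail=14;  out {7}∪{4}={4,7}
  n3('dca'): parent n2 fail=5; on 'a' 5 → fail=8;  out ∅∪∅=∅
  n7('cca'): parent n6 fail=5; on 'a' 5 → fail=8;  out {1}∪∅={1}
  n9('cab'): parent n8 fail=0; on 'b' 0 → fail=14;  out ∅∪{4}={4}
  n12('cdc'): parent n11 fail=1; on 'c' 1 → fail=2;  out ∅∪∅=∅
  n16('bbc'): parent n15 fail=14; on 'c' 14→0 → fail=5;  out ∅∪∅=∅
  n18('cdd'): parent n11 fail=1; on 'd' 1→0 → fail=1;  out ∅∪∅=∅
  n4('dcad'): parent n3 fail=8; on 'd' 8→0 → fail=1;  out {0}∪∅={0}
  n10('cabb'): parent n9 fail=14; on 'b' 14 → fail=15;  out {2}∪{4,7}={2,4,7}
  n13('cdcd'): parent n12 fail=2; on 'd' 2→5 → fail=11;  out {3}∪∅={3}
  n17('bbcc'): parent n16 fail=5; on 'c' 5 → fail=6;  out {5}∪∅={5}
  n19('cdda'): parent n18 fail=1; on 'a' 1→0 → fail=0;  out {6}∪∅={6}

Scan:
pos 0 'c': at 5
pos 1 'a': at 8
pos 2 'b': at 9  → match P4@[2:2]
pos 3 'b': at 10  → match P2@[0:3],P4@[3:3],P7@[2:3]
pos 4 'b': at 15 (via fail)  → match P4@[4:4],P7@[3:4]
pos 5 'b': at 15 (via fail)  → match P4@[5:5],P7@[4:5]
pos 6 'b': at 15 (via fail)  → match P4@[6:6],P7@[5:6]
pos 7 'c': at 16
pos 8 'c': at 17  → match P5@[5:8]
pos 9 'b': at 14 (via fail)  → match P4@[9:9]
pos 10 'b': at 15  → match P4@[10:10],P7@[9:10]
pos 11 'b': at 15 (via fail)  → match P4@[11:11],P7@[10:11]
pos 12 'b': at 15 (via fail)  → match P4@[12:12],P7@[11:12]
pos 13 'c': at 16
pos 14 'c': at 17  → match P5@[11:14]
pos 15 'd': at 11 (via fail)
pos 16 'b': at 14 (via fail)  → match P4@[16:16]
pos 17 'c': at 5 (via fail)
pos 18 'c': at 6
pos 19 'a': at 7  → match P1@[17:19]
pos 20 'd': at 1 (via fail)
pos 21 'c': at 2
pos 22 'a': at 3
pos 23 'd': at 4  → match P0@[20:23]
pos 24 'b': at 14 (via fail)  → match P4@[24:24]
pos 25 'b': at 15  → match P4@[25:25],P7@[24:25]

All matches (sorted): [[2,4],[3,2],[3,4],[3,7],[4,4],[4,7],[5,4],[5,7],[6,4],[6,7],[8,5],[9,4],[10,4],[10,7],[11,4],[11,7],[12,4],[12,7],[14,5],[16,4],[19,1],[23,0],[24,4],[25,4],[25,7]]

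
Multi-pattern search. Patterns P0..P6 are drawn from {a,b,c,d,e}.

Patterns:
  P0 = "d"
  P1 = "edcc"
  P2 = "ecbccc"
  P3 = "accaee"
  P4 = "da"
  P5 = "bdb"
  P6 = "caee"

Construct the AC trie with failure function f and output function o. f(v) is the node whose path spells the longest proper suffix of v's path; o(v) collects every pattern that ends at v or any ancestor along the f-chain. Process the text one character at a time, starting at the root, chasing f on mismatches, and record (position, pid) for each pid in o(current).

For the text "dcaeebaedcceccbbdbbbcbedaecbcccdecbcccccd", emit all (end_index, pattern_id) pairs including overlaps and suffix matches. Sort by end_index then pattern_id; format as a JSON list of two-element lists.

Build:
Trie (insert patterns):
  n0 'ε': a→11 b→18 c→21 d→1 e→2
  n1 'd': a→17  ←P0
  n2 'e': c→6 d→3
  n3 'ed': c→4
  n4 'edc': c→5
  n5 'edcc': ·  ←P1
  n6 'ec': b→7
  n7 'ecb': c→8
  n8 'ecbc': c→9
  n9 'ecbcc': c→10
  n10 'ecbccc': ·  ←P2
  n11 'a': c→12
  n12 'ac': c→13
  n13 'acc': a→14
  n14 'acca': e→15
  n15 'accae': e→16
  n16 'accaee': ·  ←P3
  n17 'da': ·  ←P4
  n18 'b': d→19
  n19 'bd': b→20
  n20 'bdb': ·  ←P5
  n21 'c': a→22
  n22 'ca': e→23
  n23 'cae': e→24
  n24 'caee': ·  ←P6

BFS fail/out derivation:
  fail(1) 'd': from fail(0)=0 chase 'd': 0 ⇒ 0;  out={0}∪out(0)={0}
  fail(2) 'e': from fail(0)=0 chase 'e': 0 ⇒ 0;  out=∅∪out(0)=∅
  fail(11) 'a': from fail(0)=0 chase 'a': 0 ⇒ 0;  out=∅∪out(0)=∅
  fail(18) 'b': from fail(0)=0 chase 'b': 0 ⇒ 0;  out=∅∪out(0)=∅
  fail(21) 'c': from fail(0)=0 chase 'c': 0 ⇒ 0;  out=∅∪out(0)=∅
  fail(3) 'ed': from fail(2)=0 chase 'd': 0 ⇒ 1;  out=∅∪out(1)={0}
  fail(6) 'ec': from fail(2)=0 chase 'c': 0 ⇒ 21;  out=∅∪out(21)=∅
  fail(12) 'ac': from fail(11)=0 chase 'c': 0 ⇒ 21;  out=∅∪out(21)=∅
  fail(17) 'da': from fail(1)=0 chase 'a': 0 ⇒ 11;  out={4}∪out(11)={4}
  fail(19) 'bd': from fail(18)=0 chase 'd': 0 ⇒ 1;  out=∅∪out(1)={0}
  fail(22) 'ca': from fail(21)=0 chase 'a': 0 ⇒ 11;  out=∅∪out(11)=∅
  fail(4) 'edc': from fail(3)=1 chase 'c': 1→0 ⇒ 21;  out=∅∪out(21)=∅
  fail(7) 'ecb': from fail(6)=21 chase 'b': 21→0 ⇒ 18;  out=∅∪out(18)=∅
  fail(13) 'acc': from fail(12)=21 chase 'c': 21→0 ⇒ 21;  out=∅∪out(21)=∅
  fail(20) 'bdb': from fail(19)=1 chase 'b': 1→0 ⇒ 18;  out={5}∪out(18)={5}
  fail(23) 'cae': from fail(22)=11 chase 'e': 11→0 ⇒ 2;  out=∅∪out(2)=∅
  fail(5) 'edcc': from fail(4)=21 chase 'c': 21→0 ⇒ 21;  out={1}∪out(21)={1}
  fail(8) 'ecbc': from fail(7)=18 chase 'c': 18→0 ⇒ 21;  out=∅∪out(21)=∅
  fail(14) 'acca': from fail(13)=21 chase 'a': 21 ⇒ 22;  out=∅∪out(22)=∅
  fail(24) 'caee': from fail(23)=2 chase 'e': 2→0 ⇒ 2;  out={6}∪out(2)={6}
  fail(9) 'ecbcc': from fail(8)=21 chase 'c': 21→0 ⇒ 21;  out=∅∪out(21)=∅
  fail(15) 'accae': from fail(14)=22 chase 'e': 22 ⇒ 23;  out=∅∪out(23)=∅
  fail(10) 'ecbccc': from fail(9)=21 chase 'c': 21→0 ⇒ 21;  out={2}∪out(21)={2}
  fail(16) 'accaee': from fail(15)=23 chase 'e': 23 ⇒ 24;  out={3}∪out(24)={3,6}

Text stream:
i=0 'd': node 0→1  emit P0@[0:0]
i=1 'c': node 1→21 (via fail)
i=2 'a': node 21→22
i=3 'e': node 22→23
i=4 'e': node 23→24  emit P6@[1:4]
i=5 'b': node 24→18 (via fail)
i=6 'a': node 18→11 (via fail)
i=7 'e': node 11→2 (via fail)
i=8 'd': node 2→3  emit P0@[8:8]
i=9 'c': node 3→4
i=10 'c': node 4→5  emit P1@[7:10]
i=11 'e': node 5→2 (via fail)
i=12 'c': node 2→6
i=13 'c': node 6→21 (via fail)
i=14 'b': node 21→18 (via fail)
i=15 'b': node 18→18 (via fail)
i=16 'd': node 18→19  emit P0@[16:16]
i=17 'b': node 19→20  emit P5@[15:17]
i=18 'b': node 20→18 (via fail)
i=19 'b': node 18→18 (via fail)
i=20 'c': node 18→21 (via fail)
i=21 'b': node 21→18 (via fail)
i=22 'e': node 18→2 (via fail)
i=23 'd': node 2→3  emit P0@[23:23]
i=24 'a': node 3→17 (via fail)  emit P4@[23:24]
i=25 'e': node 17→2 (via fail)
i=26 'c': node 2→6
i=27 'b': node 6→7
i=28 'c': node 7→8
i=29 'c': node 8→9
i=30 'c': node 9→10  emit P2@[25:30]
i=31 'd': node 10→1 (via fail)  emit P0@[31:31]
i=32 'e': node 1→2 (via fail)
i=33 'c': node 2→6
i=34 'b': node 6→7
i=35 'c': node 7→8
i=36 'c': node 8→9
i=37 'c': node 9→10  emit P2@[32:37]
i=38 'c': node 10→21 (via fail)
i=39 'c': node 21→21 (via fail)
i=40 'd': node 21→1 (via fail)  emit P0@[40:40]

Result: [[0,0],[4,6],[8,0],[10,1],[16,0],[17,5],[23,0],[24,4],[30,2],[31,0],[37,2],[40,0]]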